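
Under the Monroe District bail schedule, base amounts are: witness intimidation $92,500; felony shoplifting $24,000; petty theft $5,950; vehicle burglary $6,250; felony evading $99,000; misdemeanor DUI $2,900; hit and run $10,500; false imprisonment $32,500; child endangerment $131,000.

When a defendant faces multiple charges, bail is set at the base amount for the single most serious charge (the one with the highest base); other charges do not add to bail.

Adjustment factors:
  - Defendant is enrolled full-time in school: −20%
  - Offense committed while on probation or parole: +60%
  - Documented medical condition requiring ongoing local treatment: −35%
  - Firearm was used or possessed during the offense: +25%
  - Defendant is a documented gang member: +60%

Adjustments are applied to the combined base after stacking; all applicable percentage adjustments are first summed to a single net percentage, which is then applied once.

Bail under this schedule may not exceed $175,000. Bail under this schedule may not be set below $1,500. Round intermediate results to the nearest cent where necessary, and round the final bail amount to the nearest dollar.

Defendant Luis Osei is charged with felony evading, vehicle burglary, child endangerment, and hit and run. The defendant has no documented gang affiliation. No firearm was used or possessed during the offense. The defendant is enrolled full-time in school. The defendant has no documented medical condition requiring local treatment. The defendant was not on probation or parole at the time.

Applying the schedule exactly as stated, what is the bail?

$104,800

Base amounts from the schedule: felony evading $99,000; vehicle burglary $6,250; child endangerment $131,000; hit and run $10,500.
Stacking rule: use the highest base only. Highest is child endangerment at $131,000. Combined base = $131,000.
Defendant is enrolled full-time in school (−20%): $131,000 × 0.8 = $104,800.
$104,800 is within the $175,000 maximum.
$104,800 is at or above the $1,500 minimum.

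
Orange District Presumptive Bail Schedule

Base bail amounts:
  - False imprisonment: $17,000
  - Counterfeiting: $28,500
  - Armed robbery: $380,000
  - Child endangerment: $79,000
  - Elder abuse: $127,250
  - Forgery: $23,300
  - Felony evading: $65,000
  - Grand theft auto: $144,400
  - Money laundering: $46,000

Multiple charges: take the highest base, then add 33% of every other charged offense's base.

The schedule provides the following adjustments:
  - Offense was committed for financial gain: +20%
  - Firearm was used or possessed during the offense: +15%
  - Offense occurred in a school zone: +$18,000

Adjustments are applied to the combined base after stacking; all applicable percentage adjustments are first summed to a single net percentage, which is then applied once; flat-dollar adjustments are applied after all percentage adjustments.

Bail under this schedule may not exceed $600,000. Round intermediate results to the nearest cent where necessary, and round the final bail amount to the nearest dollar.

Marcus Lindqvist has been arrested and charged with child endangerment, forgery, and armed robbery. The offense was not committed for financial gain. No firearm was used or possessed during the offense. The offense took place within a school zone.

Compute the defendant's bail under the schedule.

Base amounts from the schedule: child endangerment $79,000; forgery $23,300; armed robbery $380,000.
Stacking rule: highest base plus 33% of each additional charge. Highest is armed robbery at $380,000. Additional: $79,000 × 33% = $26,070; $23,300 × 33% = $7,689. Combined base = $380,000 + $33,759 = $413,759.
Offense occurred in a school zone (+$18,000 flat): $413,759 + $18,000 = $431,759.
$431,759 is within the $600,000 maximum.

$431,759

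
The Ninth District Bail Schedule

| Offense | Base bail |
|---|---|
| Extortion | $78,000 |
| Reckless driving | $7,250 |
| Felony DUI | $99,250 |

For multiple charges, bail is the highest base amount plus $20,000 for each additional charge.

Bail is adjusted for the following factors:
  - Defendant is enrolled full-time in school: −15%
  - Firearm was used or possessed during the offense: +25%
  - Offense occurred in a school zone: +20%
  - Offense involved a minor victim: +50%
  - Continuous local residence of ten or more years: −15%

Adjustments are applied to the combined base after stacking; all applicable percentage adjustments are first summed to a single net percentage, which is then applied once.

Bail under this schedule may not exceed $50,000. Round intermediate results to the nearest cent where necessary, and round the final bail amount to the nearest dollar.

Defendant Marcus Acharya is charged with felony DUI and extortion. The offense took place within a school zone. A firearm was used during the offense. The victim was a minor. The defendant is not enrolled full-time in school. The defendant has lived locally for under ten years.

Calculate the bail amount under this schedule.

$50,000

Base amounts from the schedule: felony DUI $99,250; extortion $78,000.
Stacking rule: highest base plus $20,000 per additional charge. Highest is felony DUI at $99,250; 1 additional charge → +$20,000. Combined base = $119,250.
Net percentage adjustment: +25% +20% +50% = +95%. $119,250 × 1.95 = $232,537.50.
Result $232,537.50 exceeds the maximum of $50,000; bail is capped at $50,000.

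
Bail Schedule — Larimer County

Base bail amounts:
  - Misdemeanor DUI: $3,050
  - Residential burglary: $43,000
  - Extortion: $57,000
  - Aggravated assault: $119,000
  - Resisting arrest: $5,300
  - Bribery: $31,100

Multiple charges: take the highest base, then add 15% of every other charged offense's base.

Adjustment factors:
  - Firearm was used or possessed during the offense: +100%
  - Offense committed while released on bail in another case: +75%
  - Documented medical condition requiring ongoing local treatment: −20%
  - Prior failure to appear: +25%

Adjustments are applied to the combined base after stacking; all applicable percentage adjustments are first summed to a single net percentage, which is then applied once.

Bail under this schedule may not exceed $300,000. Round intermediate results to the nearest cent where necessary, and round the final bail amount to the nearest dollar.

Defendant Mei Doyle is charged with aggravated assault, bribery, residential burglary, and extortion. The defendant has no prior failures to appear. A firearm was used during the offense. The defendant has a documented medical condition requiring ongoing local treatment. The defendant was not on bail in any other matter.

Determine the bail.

$249,597

Base amounts from the schedule: aggravated assault $119,000; bribery $31,100; residential burglary $43,000; extortion $57,000.
Stacking rule: highest base plus 15% of each additional charge. Highest is aggravated assault at $119,000. Additional: $31,100 × 15% = $4,665; $43,000 × 15% = $6,450; $57,000 × 15% = $8,550. Combined base = $119,000 + $19,665 = $138,665.
Net percentage adjustment: +100% −20% = +80%. $138,665 × 1.8 = $249,597.
$249,597 is within the $300,000 maximum.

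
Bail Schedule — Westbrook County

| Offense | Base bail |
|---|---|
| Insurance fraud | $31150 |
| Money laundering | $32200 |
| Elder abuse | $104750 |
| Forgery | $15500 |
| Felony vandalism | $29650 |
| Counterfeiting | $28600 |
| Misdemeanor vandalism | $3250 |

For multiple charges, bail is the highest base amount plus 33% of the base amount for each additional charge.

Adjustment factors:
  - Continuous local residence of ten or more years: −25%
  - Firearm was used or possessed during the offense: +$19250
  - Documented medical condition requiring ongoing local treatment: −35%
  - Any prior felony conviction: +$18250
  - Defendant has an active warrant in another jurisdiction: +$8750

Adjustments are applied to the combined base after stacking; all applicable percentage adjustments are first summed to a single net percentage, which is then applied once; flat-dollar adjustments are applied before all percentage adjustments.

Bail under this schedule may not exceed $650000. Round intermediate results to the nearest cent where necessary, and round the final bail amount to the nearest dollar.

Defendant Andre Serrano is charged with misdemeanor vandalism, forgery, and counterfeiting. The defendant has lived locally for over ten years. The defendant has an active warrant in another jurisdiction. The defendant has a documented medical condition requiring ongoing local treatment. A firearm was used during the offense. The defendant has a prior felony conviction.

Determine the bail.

Base amounts from the schedule: misdemeanor vandalism $3250; forgery $15500; counterfeiting $28600.
Stacking rule: highest base plus 33% of each additional charge. Highest is counterfeiting at $28600. Additional: $3250 × 33% = $1072.50; $15500 × 33% = $5115. Combined base = $28600 + $6187.50 = $34787.50.
Firearm was used or possessed during the offense (+$19250 flat): $34787.50 + $19250 = $54037.50.
Any prior felony conviction (+$18250 flat): $54037.50 + $18250 = $72287.50.
Defendant has an active warrant in another jurisdiction (+$8750 flat): $72287.50 + $8750 = $81037.50.
Net percentage adjustment: −25% −35% = −60%. $81037.50 × 0.4 = $32415.
$32415 is within the $650000 maximum.

$32415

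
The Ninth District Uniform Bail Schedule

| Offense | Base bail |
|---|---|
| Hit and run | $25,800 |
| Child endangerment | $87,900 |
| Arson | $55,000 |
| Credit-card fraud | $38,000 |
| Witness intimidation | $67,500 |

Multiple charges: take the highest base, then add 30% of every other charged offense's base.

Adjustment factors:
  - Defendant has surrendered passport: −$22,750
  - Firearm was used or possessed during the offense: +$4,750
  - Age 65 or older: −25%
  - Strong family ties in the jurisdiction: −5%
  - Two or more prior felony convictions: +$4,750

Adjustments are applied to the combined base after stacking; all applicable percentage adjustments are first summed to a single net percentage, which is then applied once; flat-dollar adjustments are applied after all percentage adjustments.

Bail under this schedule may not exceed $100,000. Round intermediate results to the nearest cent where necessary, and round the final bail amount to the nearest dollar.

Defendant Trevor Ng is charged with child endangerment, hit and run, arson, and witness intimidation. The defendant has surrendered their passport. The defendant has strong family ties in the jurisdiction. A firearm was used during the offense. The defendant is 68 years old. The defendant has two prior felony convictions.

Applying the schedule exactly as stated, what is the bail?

Base amounts from the schedule: child endangerment $87,900; hit and run $25,800; arson $55,000; witness intimidation $67,500.
Stacking rule: highest base plus 30% of each additional charge. Highest is child endangerment at $87,900. Additional: $25,800 × 30% = $7,740; $55,000 × 30% = $16,500; $67,500 × 30% = $20,250. Combined base = $87,900 + $44,490 = $132,390.
Net percentage adjustment: −25% −5% = −30%. $132,390 × 0.7 = $92,673.
Defendant has surrendered passport (−$22,750 flat): $92,673 − $22,750 = $69,923.
Firearm was used or possessed during the offense (+$4,750 flat): $69,923 + $4,750 = $74,673.
Two or more prior felony convictions (+$4,750 flat): $74,673 + $4,750 = $79,423.
$79,423 is within the $100,000 maximum.

$79,423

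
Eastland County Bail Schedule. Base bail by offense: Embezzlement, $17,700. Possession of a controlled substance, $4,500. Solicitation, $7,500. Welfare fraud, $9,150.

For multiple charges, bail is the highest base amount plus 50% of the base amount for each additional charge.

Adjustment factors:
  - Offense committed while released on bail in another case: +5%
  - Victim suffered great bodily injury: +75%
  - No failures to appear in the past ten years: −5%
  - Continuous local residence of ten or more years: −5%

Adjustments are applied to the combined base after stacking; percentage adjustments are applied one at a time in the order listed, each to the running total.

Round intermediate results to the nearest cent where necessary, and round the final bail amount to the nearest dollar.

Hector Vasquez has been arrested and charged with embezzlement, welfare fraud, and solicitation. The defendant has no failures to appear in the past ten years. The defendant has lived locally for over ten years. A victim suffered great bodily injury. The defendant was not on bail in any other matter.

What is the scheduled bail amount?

Base amounts from the schedule: embezzlement $17,700; welfare fraud $9,150; solicitation $7,500.
Stacking rule: highest base plus 50% of each additional charge. Highest is embezzlement at $17,700. Additional: $9,150 × 50% = $4,575; $7,500 × 50% = $3,750. Combined base = $17,700 + $8,325 = $26,025.
Victim suffered great bodily injury (+75%): $26,025 × 1.75 = $45,543.75.
No failures to appear in the past ten years (−5%): $45,543.75 × 0.95 = $43,266.56.
Continuous local residence of ten or more years (−5%): $43,266.56 × 0.95 = $41,103.23.
Rounded to the nearest dollar: $41,103.

$41,103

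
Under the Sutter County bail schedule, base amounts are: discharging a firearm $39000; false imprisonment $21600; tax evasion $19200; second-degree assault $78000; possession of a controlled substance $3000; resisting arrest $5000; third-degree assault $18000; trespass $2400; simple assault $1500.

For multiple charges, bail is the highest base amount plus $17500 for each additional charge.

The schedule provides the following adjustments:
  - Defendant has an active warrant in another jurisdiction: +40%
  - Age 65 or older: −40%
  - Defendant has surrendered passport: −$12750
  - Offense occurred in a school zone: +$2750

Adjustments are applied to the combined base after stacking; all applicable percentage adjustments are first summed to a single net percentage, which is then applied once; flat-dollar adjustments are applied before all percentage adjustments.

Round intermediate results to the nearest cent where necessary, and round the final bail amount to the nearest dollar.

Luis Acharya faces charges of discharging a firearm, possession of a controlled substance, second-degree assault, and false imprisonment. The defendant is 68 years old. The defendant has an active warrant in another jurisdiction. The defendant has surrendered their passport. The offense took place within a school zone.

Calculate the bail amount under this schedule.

$120500

Base amounts from the schedule: discharging a firearm $39000; possession of a controlled substance $3000; second-degree assault $78000; false imprisonment $21600.
Stacking rule: highest base plus $17500 per additional charge. Highest is second-degree assault at $78000; 3 additional charges → +$52500. Combined base = $130500.
Defendant has surrendered passport (−$12750 flat): $130500 − $12750 = $117750.
Offense occurred in a school zone (+$2750 flat): $117750 + $2750 = $120500.
Net percentage adjustment: +40% −40% = +0%. $120500 × 1 = $120500.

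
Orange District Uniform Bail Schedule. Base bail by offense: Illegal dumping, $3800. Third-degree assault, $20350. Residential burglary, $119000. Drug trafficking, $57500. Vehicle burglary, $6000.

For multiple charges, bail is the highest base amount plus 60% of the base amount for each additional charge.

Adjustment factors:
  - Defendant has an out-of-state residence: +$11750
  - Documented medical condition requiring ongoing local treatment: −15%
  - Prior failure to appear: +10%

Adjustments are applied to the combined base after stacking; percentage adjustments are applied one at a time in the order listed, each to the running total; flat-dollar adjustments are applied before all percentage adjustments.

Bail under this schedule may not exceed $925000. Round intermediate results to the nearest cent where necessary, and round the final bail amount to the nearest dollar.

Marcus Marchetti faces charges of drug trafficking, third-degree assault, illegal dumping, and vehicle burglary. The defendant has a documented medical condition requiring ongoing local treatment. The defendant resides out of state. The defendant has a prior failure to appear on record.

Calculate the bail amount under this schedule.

Base amounts from the schedule: drug trafficking $57500; third-degree assault $20350; illegal dumping $3800; vehicle burglary $6000.
Stacking rule: highest base plus 60% of each additional charge. Highest is drug trafficking at $57500. Additional: $20350 × 60% = $12210; $3800 × 60% = $2280; $6000 × 60% = $3600. Combined base = $57500 + $18090 = $75590.
Defendant has an out-of-state residence (+$11750 flat): $75590 + $11750 = $87340.
Documented medical condition requiring ongoing local treatment (−15%): $87340 × 0.85 = $74239.
Prior failure to appear (+10%): $74239 × 1.1 = $81662.90.
$81662.90 is within the $925000 maximum.
Rounded to the nearest dollar: $81663.

$81663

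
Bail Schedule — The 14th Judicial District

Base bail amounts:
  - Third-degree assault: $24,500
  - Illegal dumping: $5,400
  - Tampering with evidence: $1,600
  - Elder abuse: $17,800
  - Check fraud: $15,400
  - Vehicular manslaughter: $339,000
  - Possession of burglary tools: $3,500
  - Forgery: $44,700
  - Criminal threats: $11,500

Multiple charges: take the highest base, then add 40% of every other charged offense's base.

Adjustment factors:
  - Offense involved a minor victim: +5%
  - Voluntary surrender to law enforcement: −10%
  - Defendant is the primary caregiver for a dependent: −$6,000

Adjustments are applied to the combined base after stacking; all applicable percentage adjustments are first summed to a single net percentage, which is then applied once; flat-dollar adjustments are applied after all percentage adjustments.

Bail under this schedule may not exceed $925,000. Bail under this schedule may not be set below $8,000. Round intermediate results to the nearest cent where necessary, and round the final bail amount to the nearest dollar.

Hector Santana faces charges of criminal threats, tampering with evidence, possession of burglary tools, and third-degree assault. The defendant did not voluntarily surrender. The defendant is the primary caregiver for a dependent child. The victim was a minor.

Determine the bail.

Base amounts from the schedule: criminal threats $11,500; tampering with evidence $1,600; possession of burglary tools $3,500; third-degree assault $24,500.
Stacking rule: highest base plus 40% of each additional charge. Highest is third-degree assault at $24,500. Additional: $11,500 × 40% = $4,600; $1,600 × 40% = $640; $3,500 × 40% = $1,400. Combined base = $24,500 + $6,640 = $31,140.
Offense involved a minor victim (+5%): $31,140 × 1.05 = $32,697.
Defendant is the primary caregiver for a dependent (−$6,000 flat): $32,697 − $6,000 = $26,697.
$26,697 is within the $925,000 maximum.
$26,697 is at or above the $8,000 minimum.

$26,697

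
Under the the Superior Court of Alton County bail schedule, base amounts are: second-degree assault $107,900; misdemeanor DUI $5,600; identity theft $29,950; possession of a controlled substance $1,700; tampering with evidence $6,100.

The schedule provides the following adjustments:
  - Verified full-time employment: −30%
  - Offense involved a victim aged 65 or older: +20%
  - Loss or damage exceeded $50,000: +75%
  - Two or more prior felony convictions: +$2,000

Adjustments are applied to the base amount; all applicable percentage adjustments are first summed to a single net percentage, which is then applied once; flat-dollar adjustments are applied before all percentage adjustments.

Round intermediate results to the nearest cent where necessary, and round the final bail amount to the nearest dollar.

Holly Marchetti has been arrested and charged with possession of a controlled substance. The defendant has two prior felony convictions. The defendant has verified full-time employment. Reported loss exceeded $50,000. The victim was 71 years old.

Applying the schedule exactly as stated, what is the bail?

$6,105

Base amounts from the schedule: possession of a controlled substance $1,700.
Single charge. Combined base = $1,700.
Two or more prior felony convictions (+$2,000 flat): $1,700 + $2,000 = $3,700.
Net percentage adjustment: −30% +20% +75% = +65%. $3,700 × 1.65 = $6,105.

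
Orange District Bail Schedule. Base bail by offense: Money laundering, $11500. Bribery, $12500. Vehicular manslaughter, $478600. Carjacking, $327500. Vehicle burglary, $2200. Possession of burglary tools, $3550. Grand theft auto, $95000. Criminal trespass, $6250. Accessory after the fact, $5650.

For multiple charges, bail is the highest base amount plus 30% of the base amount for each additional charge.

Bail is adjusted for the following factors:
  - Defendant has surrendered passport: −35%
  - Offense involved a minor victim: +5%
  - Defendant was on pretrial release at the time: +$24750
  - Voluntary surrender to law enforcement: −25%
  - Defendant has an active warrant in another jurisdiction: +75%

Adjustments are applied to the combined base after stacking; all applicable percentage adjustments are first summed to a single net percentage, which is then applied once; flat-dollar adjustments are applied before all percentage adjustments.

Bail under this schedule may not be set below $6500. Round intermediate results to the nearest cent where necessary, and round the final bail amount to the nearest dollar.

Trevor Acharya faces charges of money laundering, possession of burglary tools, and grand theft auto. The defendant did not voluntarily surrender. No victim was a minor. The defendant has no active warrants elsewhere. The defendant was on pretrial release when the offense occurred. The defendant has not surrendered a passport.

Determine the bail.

Base amounts from the schedule: money laundering $11500; possession of burglary tools $3550; grand theft auto $95000.
Stacking rule: highest base plus 30% of each additional charge. Highest is grand theft auto at $95000. Additional: $11500 × 30% = $3450; $3550 × 30% = $1065. Combined base = $95000 + $4515 = $99515.
Defendant was on pretrial release at the time (+$24750 flat): $99515 + $24750 = $124265.
$124265 is at or above the $6500 minimum.

$124265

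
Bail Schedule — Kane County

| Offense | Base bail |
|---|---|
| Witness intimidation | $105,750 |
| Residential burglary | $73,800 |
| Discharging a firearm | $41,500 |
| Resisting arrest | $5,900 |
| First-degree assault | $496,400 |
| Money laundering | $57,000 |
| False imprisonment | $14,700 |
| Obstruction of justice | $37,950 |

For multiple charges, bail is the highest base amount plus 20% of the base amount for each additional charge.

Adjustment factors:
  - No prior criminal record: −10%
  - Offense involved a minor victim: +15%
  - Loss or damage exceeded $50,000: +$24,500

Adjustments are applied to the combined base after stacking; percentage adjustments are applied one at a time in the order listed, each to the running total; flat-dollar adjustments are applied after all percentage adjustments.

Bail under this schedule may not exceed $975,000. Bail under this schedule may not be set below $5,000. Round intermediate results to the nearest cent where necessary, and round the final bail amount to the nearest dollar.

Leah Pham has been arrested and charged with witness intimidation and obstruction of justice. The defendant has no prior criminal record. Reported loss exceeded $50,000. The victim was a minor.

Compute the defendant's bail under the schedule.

$141,807

Base amounts from the schedule: witness intimidation $105,750; obstruction of justice $37,950.
Stacking rule: highest base plus 20% of each additional charge. Highest is witness intimidation at $105,750. Additional: $37,950 × 20% = $7,590. Combined base = $105,750 + $7,590 = $113,340.
No prior criminal record (−10%): $113,340 × 0.9 = $102,006.
Offense involved a minor victim (+15%): $102,006 × 1.15 = $117,306.90.
Loss or damage exceeded $50,000 (+$24,500 flat): $117,306.90 + $24,500 = $141,806.90.
$141,806.90 is within the $975,000 maximum.
$141,806.90 is at or above the $5,000 minimum.
Rounded to the nearest dollar: $141,807.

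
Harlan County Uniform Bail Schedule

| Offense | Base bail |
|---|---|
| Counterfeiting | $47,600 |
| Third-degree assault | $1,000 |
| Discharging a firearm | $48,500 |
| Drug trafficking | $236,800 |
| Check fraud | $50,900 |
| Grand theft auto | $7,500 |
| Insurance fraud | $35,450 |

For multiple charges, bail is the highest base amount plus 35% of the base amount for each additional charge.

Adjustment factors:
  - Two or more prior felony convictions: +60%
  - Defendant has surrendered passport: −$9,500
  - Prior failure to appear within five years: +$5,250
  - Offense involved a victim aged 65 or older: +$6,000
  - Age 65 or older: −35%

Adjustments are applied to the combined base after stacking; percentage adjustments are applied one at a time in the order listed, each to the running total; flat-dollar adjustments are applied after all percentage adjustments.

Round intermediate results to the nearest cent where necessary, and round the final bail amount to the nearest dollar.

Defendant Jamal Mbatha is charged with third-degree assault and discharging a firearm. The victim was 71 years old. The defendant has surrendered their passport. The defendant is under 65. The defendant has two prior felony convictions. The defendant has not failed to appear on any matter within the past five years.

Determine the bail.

Base amounts from the schedule: third-degree assault $1,000; discharging a firearm $48,500.
Stacking rule: highest base plus 35% of each additional charge. Highest is discharging a firearm at $48,500. Additional: $1,000 × 35% = $350. Combined base = $48,500 + $350 = $48,850.
Two or more prior felony convictions (+60%): $48,850 × 1.6 = $78,160.
Defendant has surrendered passport (−$9,500 flat): $78,160 − $9,500 = $68,660.
Offense involved a victim aged 65 or older (+$6,000 flat): $68,660 + $6,000 = $74,660.

$74,660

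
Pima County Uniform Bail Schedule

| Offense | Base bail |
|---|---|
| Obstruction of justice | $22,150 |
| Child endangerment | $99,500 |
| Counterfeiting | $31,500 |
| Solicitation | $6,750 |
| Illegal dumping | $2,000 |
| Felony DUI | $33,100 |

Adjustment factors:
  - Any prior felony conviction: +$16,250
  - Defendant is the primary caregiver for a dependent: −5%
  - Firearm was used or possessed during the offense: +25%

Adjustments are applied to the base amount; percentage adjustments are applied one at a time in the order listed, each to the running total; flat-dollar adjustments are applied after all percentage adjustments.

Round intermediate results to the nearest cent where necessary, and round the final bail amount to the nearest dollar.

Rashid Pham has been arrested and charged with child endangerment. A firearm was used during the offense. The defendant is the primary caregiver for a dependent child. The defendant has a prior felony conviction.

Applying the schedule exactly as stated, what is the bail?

$134,406

Base amounts from the schedule: child endangerment $99,500.
Single charge. Combined base = $99,500.
Defendant is the primary caregiver for a dependent (−5%): $99,500 × 0.95 = $94,525.
Firearm was used or possessed during the offense (+25%): $94,525 × 1.25 = $118,156.25.
Any prior felony conviction (+$16,250 flat): $118,156.25 + $16,250 = $134,406.25.
Rounded to the nearest dollar: $134,406.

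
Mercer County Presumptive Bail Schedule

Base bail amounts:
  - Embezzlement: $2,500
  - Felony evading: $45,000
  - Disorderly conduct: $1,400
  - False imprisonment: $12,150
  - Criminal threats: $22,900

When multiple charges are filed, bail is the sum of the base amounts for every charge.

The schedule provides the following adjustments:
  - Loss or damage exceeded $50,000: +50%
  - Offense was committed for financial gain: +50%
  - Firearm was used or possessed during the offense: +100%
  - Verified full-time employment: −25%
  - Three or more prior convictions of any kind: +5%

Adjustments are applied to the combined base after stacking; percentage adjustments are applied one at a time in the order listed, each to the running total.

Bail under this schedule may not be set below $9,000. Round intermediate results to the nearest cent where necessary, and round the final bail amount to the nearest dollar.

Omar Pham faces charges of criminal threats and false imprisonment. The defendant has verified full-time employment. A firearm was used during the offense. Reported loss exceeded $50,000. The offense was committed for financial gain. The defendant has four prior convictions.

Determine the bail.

Base amounts from the schedule: criminal threats $22,900; false imprisonment $12,150.
Stacking rule: sum of all bases. $22,900 + $12,150 = $35,050.
Loss or damage exceeded $50,000 (+50%): $35,050 × 1.5 = $52,575.
Offense was committed for financial gain (+50%): $52,575 × 1.5 = $78,862.50.
Firearm was used or possessed during the offense (+100%): $78,862.50 × 2 = $157,725.
Verified full-time employment (−25%): $157,725 × 0.75 = $118,293.75.
Three or more prior convictions of any kind (+5%): $118,293.75 × 1.05 = $124,208.44.
$124,208.44 is at or above the $9,000 minimum.
Rounded to the nearest dollar: $124,208.

$124,208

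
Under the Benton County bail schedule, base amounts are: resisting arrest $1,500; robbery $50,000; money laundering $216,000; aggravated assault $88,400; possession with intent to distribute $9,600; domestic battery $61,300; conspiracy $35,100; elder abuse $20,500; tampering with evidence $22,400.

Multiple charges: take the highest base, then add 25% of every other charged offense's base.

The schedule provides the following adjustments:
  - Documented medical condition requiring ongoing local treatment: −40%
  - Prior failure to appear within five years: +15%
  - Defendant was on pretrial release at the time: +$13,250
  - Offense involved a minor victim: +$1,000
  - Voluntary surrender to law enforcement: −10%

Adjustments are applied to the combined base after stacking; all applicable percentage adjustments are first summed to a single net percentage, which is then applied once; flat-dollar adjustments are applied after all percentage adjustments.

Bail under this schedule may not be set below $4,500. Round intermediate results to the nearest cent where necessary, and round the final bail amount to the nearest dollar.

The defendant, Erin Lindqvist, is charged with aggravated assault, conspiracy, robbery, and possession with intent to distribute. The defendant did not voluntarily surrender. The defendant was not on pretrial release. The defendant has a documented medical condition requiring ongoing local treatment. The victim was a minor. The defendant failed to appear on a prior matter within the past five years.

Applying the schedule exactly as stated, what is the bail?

Base amounts from the schedule: aggravated assault $88,400; conspiracy $35,100; robbery $50,000; possession with intent to distribute $9,600.
Stacking rule: highest base plus 25% of each additional charge. Highest is aggravated assault at $88,400. Additional: $35,100 × 25% = $8,775; $50,000 × 25% = $12,500; $9,600 × 25% = $2,400. Combined base = $88,400 + $23,675 = $112,075.
Net percentage adjustment: −40% +15% = −25%. $112,075 × 0.75 = $84,056.25.
Offense involved a minor victim (+$1,000 flat): $84,056.25 + $1,000 = $85,056.25.
$85,056.25 is at or above the $4,500 minimum.
Rounded to the nearest dollar: $85,056.

$85,056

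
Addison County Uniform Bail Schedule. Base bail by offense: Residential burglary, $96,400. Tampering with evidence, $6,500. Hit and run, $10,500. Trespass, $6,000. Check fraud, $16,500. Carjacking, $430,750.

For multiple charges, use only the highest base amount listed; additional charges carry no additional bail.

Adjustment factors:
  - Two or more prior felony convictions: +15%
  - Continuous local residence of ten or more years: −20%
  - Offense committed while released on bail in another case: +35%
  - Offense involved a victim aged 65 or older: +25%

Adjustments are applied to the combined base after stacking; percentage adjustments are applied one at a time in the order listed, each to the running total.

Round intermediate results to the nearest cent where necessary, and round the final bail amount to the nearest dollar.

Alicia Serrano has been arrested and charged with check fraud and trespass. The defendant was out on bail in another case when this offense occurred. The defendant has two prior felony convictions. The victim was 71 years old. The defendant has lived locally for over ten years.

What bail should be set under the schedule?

$25,616

Base amounts from the schedule: check fraud $16,500; trespass $6,000.
Stacking rule: use the highest base only. Highest is check fraud at $16,500. Combined base = $16,500.
Two or more prior felony convictions (+15%): $16,500 × 1.15 = $18,975.
Continuous local residence of ten or more years (−20%): $18,975 × 0.8 = $15,180.
Offense committed while released on bail in another case (+35%): $15,180 × 1.35 = $20,493.
Offense involved a victim aged 65 or older (+25%): $20,493 × 1.25 = $25,616.25.
Rounded to the nearest dollar: $25,616.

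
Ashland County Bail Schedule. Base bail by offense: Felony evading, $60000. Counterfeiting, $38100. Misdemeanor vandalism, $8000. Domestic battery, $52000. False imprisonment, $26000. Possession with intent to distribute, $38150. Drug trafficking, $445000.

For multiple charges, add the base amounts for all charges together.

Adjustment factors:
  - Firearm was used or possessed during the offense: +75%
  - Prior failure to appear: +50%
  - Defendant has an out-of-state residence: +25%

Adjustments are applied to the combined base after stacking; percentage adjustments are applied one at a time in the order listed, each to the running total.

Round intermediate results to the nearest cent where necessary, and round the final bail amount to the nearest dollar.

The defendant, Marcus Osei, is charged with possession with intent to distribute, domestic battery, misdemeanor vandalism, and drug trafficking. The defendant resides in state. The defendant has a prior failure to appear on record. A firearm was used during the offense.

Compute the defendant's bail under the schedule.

$1425769

Base amounts from the schedule: possession with intent to distribute $38150; domestic battery $52000; misdemeanor vandalism $8000; drug trafficking $445000.
Stacking rule: sum of all bases. $38150 + $52000 + $8000 + $445000 = $543150.
Firearm was used or possessed during the offense (+75%): $543150 × 1.75 = $950512.50.
Prior failure to appear (+50%): $950512.50 × 1.5 = $1425768.75.
Rounded to the nearest dollar: $1425769.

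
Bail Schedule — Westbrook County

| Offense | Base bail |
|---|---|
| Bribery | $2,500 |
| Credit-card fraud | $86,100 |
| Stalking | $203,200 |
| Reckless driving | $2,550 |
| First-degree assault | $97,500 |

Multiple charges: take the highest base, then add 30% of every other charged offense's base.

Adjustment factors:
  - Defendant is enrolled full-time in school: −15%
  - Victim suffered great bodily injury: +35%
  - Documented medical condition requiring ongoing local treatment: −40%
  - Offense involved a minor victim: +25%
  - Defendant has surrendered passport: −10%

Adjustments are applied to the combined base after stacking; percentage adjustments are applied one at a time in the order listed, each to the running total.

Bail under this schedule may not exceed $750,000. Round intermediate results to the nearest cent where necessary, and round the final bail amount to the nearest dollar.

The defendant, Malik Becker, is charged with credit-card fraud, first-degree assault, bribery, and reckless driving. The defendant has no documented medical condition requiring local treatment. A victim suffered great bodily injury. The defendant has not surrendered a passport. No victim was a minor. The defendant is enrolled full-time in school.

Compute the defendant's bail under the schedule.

Base amounts from the schedule: credit-card fraud $86,100; first-degree assault $97,500; bribery $2,500; reckless driving $2,550.
Stacking rule: highest base plus 30% of each additional charge. Highest is first-degree assault at $97,500. Additional: $86,100 × 30% = $25,830; $2,500 × 30% = $750; $2,550 × 30% = $765. Combined base = $97,500 + $27,345 = $124,845.
Defendant is enrolled full-time in school (−15%): $124,845 × 0.85 = $106,118.25.
Victim suffered great bodily injury (+35%): $106,118.25 × 1.35 = $143,259.64.
$143,259.64 is within the $750,000 maximum.
Rounded to the nearest dollar: $143,260.

$143,260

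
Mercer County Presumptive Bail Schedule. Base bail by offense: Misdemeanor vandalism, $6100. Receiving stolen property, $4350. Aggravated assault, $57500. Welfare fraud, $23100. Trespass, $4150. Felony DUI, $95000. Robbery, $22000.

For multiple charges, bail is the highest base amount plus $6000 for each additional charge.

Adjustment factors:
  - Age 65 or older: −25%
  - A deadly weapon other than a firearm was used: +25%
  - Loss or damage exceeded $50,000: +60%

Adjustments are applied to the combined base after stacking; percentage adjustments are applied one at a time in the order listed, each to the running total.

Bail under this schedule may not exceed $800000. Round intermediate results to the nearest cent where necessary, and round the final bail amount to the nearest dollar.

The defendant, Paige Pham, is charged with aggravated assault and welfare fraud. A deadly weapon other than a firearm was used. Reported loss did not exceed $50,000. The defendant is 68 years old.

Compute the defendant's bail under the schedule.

Base amounts from the schedule: aggravated assault $57500; welfare fraud $23100.
Stacking rule: highest base plus $6000 per additional charge. Highest is aggravated assault at $57500; 1 additional charge → +$6000. Combined base = $63500.
Age 65 or older (−25%): $63500 × 0.75 = $47625.
A deadly weapon other than a firearm was used (+25%): $47625 × 1.25 = $59531.25.
$59531.25 is within the $800000 maximum.
Rounded to the nearest dollar: $59531.

$59531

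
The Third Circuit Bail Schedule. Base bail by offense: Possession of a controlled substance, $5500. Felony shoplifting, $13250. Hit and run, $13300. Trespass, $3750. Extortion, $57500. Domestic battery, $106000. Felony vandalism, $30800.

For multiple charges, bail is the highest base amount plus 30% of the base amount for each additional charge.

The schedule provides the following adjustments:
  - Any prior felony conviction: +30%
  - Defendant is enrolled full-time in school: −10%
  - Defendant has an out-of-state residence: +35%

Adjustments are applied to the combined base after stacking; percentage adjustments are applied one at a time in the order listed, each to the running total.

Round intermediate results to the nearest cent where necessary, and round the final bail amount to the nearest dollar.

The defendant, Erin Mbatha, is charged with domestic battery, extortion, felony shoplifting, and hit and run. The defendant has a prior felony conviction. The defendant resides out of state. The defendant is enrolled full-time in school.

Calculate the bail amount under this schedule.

Base amounts from the schedule: domestic battery $106000; extortion $57500; felony shoplifting $13250; hit and run $13300.
Stacking rule: highest base plus 30% of each additional charge. Highest is domestic battery at $106000. Additional: $57500 × 30% = $17250; $13250 × 30% = $3975; $13300 × 30% = $3990. Combined base = $106000 + $25215 = $131215.
Any prior felony conviction (+30%): $131215 × 1.3 = $170579.50.
Defendant is enrolled full-time in school (−10%): $170579.50 × 0.9 = $153521.55.
Defendant has an out-of-state residence (+35%): $153521.55 × 1.35 = $207254.09.
Rounded to the nearest dollar: $207254.

$207254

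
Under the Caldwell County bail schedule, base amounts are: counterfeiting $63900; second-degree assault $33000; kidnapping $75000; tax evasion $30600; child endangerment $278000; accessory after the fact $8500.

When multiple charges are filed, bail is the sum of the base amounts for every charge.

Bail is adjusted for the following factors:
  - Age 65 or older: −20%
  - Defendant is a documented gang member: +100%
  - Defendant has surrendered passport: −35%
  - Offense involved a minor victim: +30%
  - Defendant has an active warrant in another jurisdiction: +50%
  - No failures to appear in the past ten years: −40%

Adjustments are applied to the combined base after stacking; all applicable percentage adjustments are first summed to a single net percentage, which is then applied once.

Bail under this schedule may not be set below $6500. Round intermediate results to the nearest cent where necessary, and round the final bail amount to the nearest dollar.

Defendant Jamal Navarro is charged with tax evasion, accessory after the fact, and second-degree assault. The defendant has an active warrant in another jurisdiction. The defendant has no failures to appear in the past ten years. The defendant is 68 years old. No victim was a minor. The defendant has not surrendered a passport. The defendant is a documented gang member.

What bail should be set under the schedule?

Base amounts from the schedule: tax evasion $30600; accessory after the fact $8500; second-degree assault $33000.
Stacking rule: sum of all bases. $30600 + $8500 + $33000 = $72100.
Net percentage adjustment: −20% +100% +50% −40% = +90%. $72100 × 1.9 = $136990.
$136990 is at or above the $6500 minimum.

$136990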